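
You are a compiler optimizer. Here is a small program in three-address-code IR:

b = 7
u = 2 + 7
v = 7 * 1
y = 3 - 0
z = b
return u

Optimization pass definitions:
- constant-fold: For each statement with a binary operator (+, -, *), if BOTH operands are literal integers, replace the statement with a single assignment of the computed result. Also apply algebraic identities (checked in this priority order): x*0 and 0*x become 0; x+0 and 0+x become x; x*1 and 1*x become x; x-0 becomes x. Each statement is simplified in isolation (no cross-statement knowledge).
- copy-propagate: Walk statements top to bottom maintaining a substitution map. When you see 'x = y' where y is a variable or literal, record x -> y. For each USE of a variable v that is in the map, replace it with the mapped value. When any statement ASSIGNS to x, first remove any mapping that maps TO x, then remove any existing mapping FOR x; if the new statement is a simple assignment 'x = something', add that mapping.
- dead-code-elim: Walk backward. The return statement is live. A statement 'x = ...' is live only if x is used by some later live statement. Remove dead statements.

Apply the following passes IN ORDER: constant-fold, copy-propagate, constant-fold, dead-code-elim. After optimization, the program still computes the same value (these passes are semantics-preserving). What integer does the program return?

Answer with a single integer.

Answer: 9

Derivation:
Initial IR:
  b = 7
  u = 2 + 7
  v = 7 * 1
  y = 3 - 0
  z = b
  return u
After constant-fold (6 stmts):
  b = 7
  u = 9
  v = 7
  y = 3
  z = b
  return u
After copy-propagate (6 stmts):
  b = 7
  u = 9
  v = 7
  y = 3
  z = 7
  return 9
After constant-fold (6 stmts):
  b = 7
  u = 9
  v = 7
  y = 3
  z = 7
  return 9
After dead-code-elim (1 stmts):
  return 9
Evaluate:
  b = 7  =>  b = 7
  u = 2 + 7  =>  u = 9
  v = 7 * 1  =>  v = 7
  y = 3 - 0  =>  y = 3
  z = b  =>  z = 7
  return u = 9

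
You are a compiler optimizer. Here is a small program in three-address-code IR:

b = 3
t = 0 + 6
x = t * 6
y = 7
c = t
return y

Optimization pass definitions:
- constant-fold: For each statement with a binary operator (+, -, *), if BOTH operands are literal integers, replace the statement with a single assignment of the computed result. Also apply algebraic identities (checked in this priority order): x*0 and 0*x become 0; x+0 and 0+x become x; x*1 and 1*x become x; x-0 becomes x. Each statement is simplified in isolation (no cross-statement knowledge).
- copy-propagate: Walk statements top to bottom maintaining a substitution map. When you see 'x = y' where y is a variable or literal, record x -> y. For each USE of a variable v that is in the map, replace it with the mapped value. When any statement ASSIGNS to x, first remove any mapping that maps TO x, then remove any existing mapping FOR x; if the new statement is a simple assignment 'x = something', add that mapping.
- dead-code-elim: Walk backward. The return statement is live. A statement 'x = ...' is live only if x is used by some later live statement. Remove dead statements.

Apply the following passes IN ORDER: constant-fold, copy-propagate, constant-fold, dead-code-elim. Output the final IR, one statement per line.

Initial IR:
  b = 3
  t = 0 + 6
  x = t * 6
  y = 7
  c = t
  return y
After constant-fold (6 stmts):
  b = 3
  t = 6
  x = t * 6
  y = 7
  c = t
  return y
After copy-propagate (6 stmts):
  b = 3
  t = 6
  x = 6 * 6
  y = 7
  c = 6
  return 7
After constant-fold (6 stmts):
  b = 3
  t = 6
  x = 36
  y = 7
  c = 6
  return 7
After dead-code-elim (1 stmts):
  return 7

Answer: return 7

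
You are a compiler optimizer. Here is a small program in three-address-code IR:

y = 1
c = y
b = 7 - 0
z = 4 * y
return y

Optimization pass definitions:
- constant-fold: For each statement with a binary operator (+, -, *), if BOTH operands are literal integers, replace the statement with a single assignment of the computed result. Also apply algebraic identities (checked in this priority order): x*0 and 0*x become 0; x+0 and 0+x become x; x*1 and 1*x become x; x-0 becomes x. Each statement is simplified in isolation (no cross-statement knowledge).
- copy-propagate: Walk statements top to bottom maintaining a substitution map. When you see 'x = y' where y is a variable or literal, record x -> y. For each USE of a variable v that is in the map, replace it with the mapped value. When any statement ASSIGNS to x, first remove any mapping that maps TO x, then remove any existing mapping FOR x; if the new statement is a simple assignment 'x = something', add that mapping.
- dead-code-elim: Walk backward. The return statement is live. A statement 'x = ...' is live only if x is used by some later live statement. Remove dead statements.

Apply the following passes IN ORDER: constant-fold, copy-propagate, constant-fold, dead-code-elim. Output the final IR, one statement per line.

Answer: return 1

Derivation:
Initial IR:
  y = 1
  c = y
  b = 7 - 0
  z = 4 * y
  return y
After constant-fold (5 stmts):
  y = 1
  c = y
  b = 7
  z = 4 * y
  return y
After copy-propagate (5 stmts):
  y = 1
  c = 1
  b = 7
  z = 4 * 1
  return 1
After constant-fold (5 stmts):
  y = 1
  c = 1
  b = 7
  z = 4
  return 1
After dead-code-elim (1 stmts):
  return 1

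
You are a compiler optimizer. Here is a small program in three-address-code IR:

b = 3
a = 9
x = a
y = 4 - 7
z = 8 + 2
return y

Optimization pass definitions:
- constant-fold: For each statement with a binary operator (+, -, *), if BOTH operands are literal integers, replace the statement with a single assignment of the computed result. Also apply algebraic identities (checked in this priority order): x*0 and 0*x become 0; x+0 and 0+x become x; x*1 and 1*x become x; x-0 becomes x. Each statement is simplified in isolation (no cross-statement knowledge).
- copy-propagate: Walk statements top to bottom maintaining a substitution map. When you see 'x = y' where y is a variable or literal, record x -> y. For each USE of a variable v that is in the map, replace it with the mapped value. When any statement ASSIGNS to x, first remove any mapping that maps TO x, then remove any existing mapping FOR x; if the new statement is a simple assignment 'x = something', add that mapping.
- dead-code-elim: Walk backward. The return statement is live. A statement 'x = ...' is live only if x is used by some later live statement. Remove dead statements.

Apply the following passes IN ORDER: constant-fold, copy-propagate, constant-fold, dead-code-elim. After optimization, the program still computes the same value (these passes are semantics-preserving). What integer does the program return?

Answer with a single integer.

Answer: -3

Derivation:
Initial IR:
  b = 3
  a = 9
  x = a
  y = 4 - 7
  z = 8 + 2
  return y
After constant-fold (6 stmts):
  b = 3
  a = 9
  x = a
  y = -3
  z = 10
  return y
After copy-propagate (6 stmts):
  b = 3
  a = 9
  x = 9
  y = -3
  z = 10
  return -3
After constant-fold (6 stmts):
  b = 3
  a = 9
  x = 9
  y = -3
  z = 10
  return -3
After dead-code-elim (1 stmts):
  return -3
Evaluate:
  b = 3  =>  b = 3
  a = 9  =>  a = 9
  x = a  =>  x = 9
  y = 4 - 7  =>  y = -3
  z = 8 + 2  =>  z = 10
  return y = -3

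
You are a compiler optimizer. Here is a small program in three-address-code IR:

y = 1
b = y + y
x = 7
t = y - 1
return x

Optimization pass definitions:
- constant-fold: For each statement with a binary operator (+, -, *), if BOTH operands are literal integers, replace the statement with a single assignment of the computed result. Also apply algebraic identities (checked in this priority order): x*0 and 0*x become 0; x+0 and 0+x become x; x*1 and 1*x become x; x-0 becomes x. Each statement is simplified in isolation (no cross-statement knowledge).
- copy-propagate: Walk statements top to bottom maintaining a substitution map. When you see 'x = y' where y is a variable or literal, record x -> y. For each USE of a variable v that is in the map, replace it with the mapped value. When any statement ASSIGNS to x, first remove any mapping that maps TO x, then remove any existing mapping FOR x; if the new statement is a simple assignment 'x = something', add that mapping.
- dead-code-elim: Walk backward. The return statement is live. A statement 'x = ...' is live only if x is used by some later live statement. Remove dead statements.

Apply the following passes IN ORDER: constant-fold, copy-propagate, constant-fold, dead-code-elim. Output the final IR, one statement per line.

Answer: return 7

Derivation:
Initial IR:
  y = 1
  b = y + y
  x = 7
  t = y - 1
  return x
After constant-fold (5 stmts):
  y = 1
  b = y + y
  x = 7
  t = y - 1
  return x
After copy-propagate (5 stmts):
  y = 1
  b = 1 + 1
  x = 7
  t = 1 - 1
  return 7
After constant-fold (5 stmts):
  y = 1
  b = 2
  x = 7
  t = 0
  return 7
After dead-code-elim (1 stmts):
  return 7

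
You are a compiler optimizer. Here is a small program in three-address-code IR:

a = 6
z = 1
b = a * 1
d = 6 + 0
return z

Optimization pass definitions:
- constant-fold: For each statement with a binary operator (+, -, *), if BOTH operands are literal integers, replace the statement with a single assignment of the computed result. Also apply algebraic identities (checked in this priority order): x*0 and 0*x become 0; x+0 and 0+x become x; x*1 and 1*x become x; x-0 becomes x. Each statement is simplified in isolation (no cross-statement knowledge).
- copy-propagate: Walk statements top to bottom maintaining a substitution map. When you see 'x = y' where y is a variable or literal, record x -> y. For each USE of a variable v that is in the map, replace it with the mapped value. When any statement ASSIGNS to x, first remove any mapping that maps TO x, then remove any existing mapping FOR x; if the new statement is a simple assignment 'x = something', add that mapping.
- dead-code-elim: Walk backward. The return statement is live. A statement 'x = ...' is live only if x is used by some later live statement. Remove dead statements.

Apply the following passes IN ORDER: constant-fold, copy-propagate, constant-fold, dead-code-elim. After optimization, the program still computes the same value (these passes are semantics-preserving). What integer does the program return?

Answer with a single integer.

Initial IR:
  a = 6
  z = 1
  b = a * 1
  d = 6 + 0
  return z
After constant-fold (5 stmts):
  a = 6
  z = 1
  b = a
  d = 6
  return z
After copy-propagate (5 stmts):
  a = 6
  z = 1
  b = 6
  d = 6
  return 1
After constant-fold (5 stmts):
  a = 6
  z = 1
  b = 6
  d = 6
  return 1
After dead-code-elim (1 stmts):
  return 1
Evaluate:
  a = 6  =>  a = 6
  z = 1  =>  z = 1
  b = a * 1  =>  b = 6
  d = 6 + 0  =>  d = 6
  return z = 1

Answer: 1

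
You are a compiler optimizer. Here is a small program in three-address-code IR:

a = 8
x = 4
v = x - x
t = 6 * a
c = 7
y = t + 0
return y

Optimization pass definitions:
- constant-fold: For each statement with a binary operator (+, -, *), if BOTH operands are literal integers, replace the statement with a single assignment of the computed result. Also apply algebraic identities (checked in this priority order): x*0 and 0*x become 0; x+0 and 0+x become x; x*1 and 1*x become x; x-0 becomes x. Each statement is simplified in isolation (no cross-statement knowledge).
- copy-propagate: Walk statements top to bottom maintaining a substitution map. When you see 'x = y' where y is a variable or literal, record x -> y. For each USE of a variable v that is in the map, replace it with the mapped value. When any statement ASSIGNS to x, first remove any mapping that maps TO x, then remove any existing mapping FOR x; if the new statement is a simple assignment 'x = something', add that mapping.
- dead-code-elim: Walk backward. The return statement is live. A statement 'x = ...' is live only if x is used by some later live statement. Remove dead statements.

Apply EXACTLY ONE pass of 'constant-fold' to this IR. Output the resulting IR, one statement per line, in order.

Answer: a = 8
x = 4
v = x - x
t = 6 * a
c = 7
y = t
return y

Derivation:
Applying constant-fold statement-by-statement:
  [1] a = 8  (unchanged)
  [2] x = 4  (unchanged)
  [3] v = x - x  (unchanged)
  [4] t = 6 * a  (unchanged)
  [5] c = 7  (unchanged)
  [6] y = t + 0  -> y = t
  [7] return y  (unchanged)
Result (7 stmts):
  a = 8
  x = 4
  v = x - x
  t = 6 * a
  c = 7
  y = t
  return y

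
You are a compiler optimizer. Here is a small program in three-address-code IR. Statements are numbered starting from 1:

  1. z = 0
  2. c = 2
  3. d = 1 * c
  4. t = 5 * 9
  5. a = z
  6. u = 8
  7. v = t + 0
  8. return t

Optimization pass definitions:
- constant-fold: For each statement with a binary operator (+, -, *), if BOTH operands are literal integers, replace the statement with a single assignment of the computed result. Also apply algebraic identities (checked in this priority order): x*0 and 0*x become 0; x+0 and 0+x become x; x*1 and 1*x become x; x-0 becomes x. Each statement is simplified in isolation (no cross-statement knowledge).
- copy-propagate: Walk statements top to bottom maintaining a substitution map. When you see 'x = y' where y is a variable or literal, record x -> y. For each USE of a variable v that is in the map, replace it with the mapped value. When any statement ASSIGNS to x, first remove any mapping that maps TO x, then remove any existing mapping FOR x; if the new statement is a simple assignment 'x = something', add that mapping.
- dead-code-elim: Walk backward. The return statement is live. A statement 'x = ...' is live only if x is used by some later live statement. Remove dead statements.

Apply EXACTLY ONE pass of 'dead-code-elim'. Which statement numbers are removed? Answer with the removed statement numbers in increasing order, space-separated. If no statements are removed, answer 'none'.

Backward liveness scan:
Stmt 1 'z = 0': DEAD (z not in live set [])
Stmt 2 'c = 2': DEAD (c not in live set [])
Stmt 3 'd = 1 * c': DEAD (d not in live set [])
Stmt 4 't = 5 * 9': KEEP (t is live); live-in = []
Stmt 5 'a = z': DEAD (a not in live set ['t'])
Stmt 6 'u = 8': DEAD (u not in live set ['t'])
Stmt 7 'v = t + 0': DEAD (v not in live set ['t'])
Stmt 8 'return t': KEEP (return); live-in = ['t']
Removed statement numbers: [1, 2, 3, 5, 6, 7]
Surviving IR:
  t = 5 * 9
  return t

Answer: 1 2 3 5 6 7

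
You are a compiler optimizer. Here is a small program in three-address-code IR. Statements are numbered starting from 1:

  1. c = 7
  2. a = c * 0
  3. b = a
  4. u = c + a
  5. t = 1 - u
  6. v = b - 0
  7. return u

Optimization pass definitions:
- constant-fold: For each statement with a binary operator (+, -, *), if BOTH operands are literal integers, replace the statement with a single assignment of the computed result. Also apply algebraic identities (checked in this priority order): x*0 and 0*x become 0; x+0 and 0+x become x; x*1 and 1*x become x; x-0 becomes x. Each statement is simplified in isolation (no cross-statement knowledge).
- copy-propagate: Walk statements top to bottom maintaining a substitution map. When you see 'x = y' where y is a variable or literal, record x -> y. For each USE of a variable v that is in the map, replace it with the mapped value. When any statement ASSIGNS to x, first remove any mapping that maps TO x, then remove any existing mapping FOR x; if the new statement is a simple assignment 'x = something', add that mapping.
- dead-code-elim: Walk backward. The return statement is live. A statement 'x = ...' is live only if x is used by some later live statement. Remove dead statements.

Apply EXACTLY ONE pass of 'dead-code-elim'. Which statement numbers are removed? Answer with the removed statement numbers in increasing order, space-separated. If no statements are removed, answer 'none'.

Backward liveness scan:
Stmt 1 'c = 7': KEEP (c is live); live-in = []
Stmt 2 'a = c * 0': KEEP (a is live); live-in = ['c']
Stmt 3 'b = a': DEAD (b not in live set ['a', 'c'])
Stmt 4 'u = c + a': KEEP (u is live); live-in = ['a', 'c']
Stmt 5 't = 1 - u': DEAD (t not in live set ['u'])
Stmt 6 'v = b - 0': DEAD (v not in live set ['u'])
Stmt 7 'return u': KEEP (return); live-in = ['u']
Removed statement numbers: [3, 5, 6]
Surviving IR:
  c = 7
  a = c * 0
  u = c + a
  return u

Answer: 3 5 6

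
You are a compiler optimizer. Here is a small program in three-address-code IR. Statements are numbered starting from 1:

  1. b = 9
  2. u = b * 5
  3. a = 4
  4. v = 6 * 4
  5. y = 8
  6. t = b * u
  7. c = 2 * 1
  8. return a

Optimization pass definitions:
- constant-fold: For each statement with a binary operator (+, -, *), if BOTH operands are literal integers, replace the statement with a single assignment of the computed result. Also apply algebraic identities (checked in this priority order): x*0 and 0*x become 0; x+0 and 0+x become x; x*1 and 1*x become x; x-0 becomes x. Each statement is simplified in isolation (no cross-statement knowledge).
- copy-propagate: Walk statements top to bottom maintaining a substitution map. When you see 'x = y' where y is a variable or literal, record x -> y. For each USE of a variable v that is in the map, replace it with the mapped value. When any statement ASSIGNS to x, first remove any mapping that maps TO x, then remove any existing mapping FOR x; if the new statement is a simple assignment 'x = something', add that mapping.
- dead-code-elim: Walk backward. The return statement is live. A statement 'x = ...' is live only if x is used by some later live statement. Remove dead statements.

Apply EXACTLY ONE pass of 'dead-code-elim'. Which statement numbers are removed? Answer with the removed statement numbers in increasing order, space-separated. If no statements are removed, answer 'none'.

Backward liveness scan:
Stmt 1 'b = 9': DEAD (b not in live set [])
Stmt 2 'u = b * 5': DEAD (u not in live set [])
Stmt 3 'a = 4': KEEP (a is live); live-in = []
Stmt 4 'v = 6 * 4': DEAD (v not in live set ['a'])
Stmt 5 'y = 8': DEAD (y not in live set ['a'])
Stmt 6 't = b * u': DEAD (t not in live set ['a'])
Stmt 7 'c = 2 * 1': DEAD (c not in live set ['a'])
Stmt 8 'return a': KEEP (return); live-in = ['a']
Removed statement numbers: [1, 2, 4, 5, 6, 7]
Surviving IR:
  a = 4
  return a

Answer: 1 2 4 5 6 7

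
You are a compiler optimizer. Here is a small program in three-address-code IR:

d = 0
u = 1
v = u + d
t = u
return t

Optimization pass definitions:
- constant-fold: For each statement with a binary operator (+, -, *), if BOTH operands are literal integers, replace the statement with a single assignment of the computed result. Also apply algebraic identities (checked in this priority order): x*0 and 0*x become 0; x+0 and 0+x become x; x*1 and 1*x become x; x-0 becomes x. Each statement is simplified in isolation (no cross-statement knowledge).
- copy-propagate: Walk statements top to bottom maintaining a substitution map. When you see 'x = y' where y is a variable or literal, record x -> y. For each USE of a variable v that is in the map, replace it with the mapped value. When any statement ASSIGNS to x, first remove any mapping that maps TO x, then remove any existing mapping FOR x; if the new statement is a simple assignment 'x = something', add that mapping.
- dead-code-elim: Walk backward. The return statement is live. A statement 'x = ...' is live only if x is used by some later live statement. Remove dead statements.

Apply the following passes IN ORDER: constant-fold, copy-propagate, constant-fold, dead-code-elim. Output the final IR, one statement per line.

Initial IR:
  d = 0
  u = 1
  v = u + d
  t = u
  return t
After constant-fold (5 stmts):
  d = 0
  u = 1
  v = u + d
  t = u
  return t
After copy-propagate (5 stmts):
  d = 0
  u = 1
  v = 1 + 0
  t = 1
  return 1
After constant-fold (5 stmts):
  d = 0
  u = 1
  v = 1
  t = 1
  return 1
After dead-code-elim (1 stmts):
  return 1

Answer: return 1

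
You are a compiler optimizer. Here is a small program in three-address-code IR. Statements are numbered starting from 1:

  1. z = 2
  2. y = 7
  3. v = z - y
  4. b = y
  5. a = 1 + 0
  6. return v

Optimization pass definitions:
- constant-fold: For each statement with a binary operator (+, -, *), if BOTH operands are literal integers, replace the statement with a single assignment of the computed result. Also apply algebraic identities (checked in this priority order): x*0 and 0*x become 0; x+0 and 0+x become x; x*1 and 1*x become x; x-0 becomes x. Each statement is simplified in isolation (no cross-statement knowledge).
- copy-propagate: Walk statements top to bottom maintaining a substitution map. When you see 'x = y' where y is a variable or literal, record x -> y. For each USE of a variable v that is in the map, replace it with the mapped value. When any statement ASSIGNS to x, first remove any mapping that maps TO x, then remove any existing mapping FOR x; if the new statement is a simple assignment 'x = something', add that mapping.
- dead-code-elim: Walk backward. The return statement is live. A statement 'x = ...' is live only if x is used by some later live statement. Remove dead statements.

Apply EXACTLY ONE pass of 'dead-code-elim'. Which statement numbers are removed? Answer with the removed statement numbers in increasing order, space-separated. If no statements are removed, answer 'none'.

Backward liveness scan:
Stmt 1 'z = 2': KEEP (z is live); live-in = []
Stmt 2 'y = 7': KEEP (y is live); live-in = ['z']
Stmt 3 'v = z - y': KEEP (v is live); live-in = ['y', 'z']
Stmt 4 'b = y': DEAD (b not in live set ['v'])
Stmt 5 'a = 1 + 0': DEAD (a not in live set ['v'])
Stmt 6 'return v': KEEP (return); live-in = ['v']
Removed statement numbers: [4, 5]
Surviving IR:
  z = 2
  y = 7
  v = z - y
  return v

Answer: 4 5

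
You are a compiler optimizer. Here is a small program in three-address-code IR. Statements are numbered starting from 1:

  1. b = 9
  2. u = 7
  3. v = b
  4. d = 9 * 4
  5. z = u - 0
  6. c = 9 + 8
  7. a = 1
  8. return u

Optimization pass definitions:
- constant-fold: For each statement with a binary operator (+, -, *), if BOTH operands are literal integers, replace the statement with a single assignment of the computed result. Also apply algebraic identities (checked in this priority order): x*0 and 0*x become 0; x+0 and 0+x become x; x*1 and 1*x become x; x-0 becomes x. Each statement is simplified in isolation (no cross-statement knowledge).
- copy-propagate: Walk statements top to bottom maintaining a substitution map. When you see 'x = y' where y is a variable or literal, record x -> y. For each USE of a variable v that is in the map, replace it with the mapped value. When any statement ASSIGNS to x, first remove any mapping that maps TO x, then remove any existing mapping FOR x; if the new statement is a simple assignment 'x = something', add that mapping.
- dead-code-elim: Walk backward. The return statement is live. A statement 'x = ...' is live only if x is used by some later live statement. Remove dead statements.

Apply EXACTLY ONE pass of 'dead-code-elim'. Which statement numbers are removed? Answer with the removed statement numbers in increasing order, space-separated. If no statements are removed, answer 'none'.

Answer: 1 3 4 5 6 7

Derivation:
Backward liveness scan:
Stmt 1 'b = 9': DEAD (b not in live set [])
Stmt 2 'u = 7': KEEP (u is live); live-in = []
Stmt 3 'v = b': DEAD (v not in live set ['u'])
Stmt 4 'd = 9 * 4': DEAD (d not in live set ['u'])
Stmt 5 'z = u - 0': DEAD (z not in live set ['u'])
Stmt 6 'c = 9 + 8': DEAD (c not in live set ['u'])
Stmt 7 'a = 1': DEAD (a not in live set ['u'])
Stmt 8 'return u': KEEP (return); live-in = ['u']
Removed statement numbers: [1, 3, 4, 5, 6, 7]
Surviving IR:
  u = 7
  return u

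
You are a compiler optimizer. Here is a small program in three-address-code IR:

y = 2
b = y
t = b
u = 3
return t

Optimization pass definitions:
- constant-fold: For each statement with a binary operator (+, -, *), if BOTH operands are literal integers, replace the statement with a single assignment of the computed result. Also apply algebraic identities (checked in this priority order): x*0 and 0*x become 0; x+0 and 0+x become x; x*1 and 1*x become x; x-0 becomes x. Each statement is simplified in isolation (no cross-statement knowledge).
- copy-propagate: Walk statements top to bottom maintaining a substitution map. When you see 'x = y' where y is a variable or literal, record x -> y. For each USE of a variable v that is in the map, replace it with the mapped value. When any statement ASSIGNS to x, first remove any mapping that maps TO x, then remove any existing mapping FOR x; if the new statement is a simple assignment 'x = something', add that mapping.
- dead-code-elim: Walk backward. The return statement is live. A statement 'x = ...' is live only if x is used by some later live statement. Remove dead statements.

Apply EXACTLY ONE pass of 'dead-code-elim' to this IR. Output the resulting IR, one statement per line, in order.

Answer: y = 2
b = y
t = b
return t

Derivation:
Applying dead-code-elim statement-by-statement:
  [5] return t  -> KEEP (return); live=['t']
  [4] u = 3  -> DEAD (u not live)
  [3] t = b  -> KEEP; live=['b']
  [2] b = y  -> KEEP; live=['y']
  [1] y = 2  -> KEEP; live=[]
Result (4 stmts):
  y = 2
  b = y
  t = b
  return t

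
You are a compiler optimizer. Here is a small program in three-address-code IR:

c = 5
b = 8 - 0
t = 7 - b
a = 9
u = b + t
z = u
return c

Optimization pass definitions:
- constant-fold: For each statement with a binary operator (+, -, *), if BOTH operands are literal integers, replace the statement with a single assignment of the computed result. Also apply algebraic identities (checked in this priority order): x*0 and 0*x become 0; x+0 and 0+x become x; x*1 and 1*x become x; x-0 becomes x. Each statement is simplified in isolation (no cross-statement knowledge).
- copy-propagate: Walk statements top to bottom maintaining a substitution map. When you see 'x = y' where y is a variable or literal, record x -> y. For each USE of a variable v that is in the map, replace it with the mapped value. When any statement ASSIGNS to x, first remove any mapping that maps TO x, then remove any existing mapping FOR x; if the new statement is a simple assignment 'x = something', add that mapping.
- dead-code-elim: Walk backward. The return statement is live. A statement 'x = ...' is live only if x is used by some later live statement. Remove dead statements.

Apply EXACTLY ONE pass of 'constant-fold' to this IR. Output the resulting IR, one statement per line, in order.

Answer: c = 5
b = 8
t = 7 - b
a = 9
u = b + t
z = u
return c

Derivation:
Applying constant-fold statement-by-statement:
  [1] c = 5  (unchanged)
  [2] b = 8 - 0  -> b = 8
  [3] t = 7 - b  (unchanged)
  [4] a = 9  (unchanged)
  [5] u = b + t  (unchanged)
  [6] z = u  (unchanged)
  [7] return c  (unchanged)
Result (7 stmts):
  c = 5
  b = 8
  t = 7 - b
  a = 9
  u = b + t
  z = u
  return c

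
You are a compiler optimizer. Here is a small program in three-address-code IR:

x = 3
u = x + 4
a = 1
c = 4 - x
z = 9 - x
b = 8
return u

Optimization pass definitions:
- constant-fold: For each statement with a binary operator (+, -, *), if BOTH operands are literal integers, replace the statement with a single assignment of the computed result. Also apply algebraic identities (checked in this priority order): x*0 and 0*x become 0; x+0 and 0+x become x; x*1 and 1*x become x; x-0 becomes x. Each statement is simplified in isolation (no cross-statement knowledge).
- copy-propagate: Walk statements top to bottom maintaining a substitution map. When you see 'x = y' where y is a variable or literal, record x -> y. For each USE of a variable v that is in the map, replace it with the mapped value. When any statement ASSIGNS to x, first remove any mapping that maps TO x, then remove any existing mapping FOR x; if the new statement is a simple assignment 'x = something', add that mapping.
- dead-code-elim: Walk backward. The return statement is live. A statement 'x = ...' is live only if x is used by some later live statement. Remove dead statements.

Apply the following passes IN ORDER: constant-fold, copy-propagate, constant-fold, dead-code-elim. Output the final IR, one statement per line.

Initial IR:
  x = 3
  u = x + 4
  a = 1
  c = 4 - x
  z = 9 - x
  b = 8
  return u
After constant-fold (7 stmts):
  x = 3
  u = x + 4
  a = 1
  c = 4 - x
  z = 9 - x
  b = 8
  return u
After copy-propagate (7 stmts):
  x = 3
  u = 3 + 4
  a = 1
  c = 4 - 3
  z = 9 - 3
  b = 8
  return u
After constant-fold (7 stmts):
  x = 3
  u = 7
  a = 1
  c = 1
  z = 6
  b = 8
  return u
After dead-code-elim (2 stmts):
  u = 7
  return u

Answer: u = 7
return u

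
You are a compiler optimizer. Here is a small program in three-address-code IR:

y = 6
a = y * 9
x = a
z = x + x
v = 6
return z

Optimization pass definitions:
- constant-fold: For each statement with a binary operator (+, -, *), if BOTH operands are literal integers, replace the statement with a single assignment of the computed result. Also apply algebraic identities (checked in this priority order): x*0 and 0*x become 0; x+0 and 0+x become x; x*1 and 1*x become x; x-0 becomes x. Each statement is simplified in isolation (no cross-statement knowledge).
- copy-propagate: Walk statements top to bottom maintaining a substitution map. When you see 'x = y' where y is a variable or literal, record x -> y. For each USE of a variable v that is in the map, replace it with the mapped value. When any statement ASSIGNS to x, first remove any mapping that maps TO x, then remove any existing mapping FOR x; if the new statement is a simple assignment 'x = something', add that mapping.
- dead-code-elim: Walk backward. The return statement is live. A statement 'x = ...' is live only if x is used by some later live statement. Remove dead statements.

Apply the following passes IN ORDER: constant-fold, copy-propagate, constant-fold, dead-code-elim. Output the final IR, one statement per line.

Answer: a = 54
z = a + a
return z

Derivation:
Initial IR:
  y = 6
  a = y * 9
  x = a
  z = x + x
  v = 6
  return z
After constant-fold (6 stmts):
  y = 6
  a = y * 9
  x = a
  z = x + x
  v = 6
  return z
After copy-propagate (6 stmts):
  y = 6
  a = 6 * 9
  x = a
  z = a + a
  v = 6
  return z
After constant-fold (6 stmts):
  y = 6
  a = 54
  x = a
  z = a + a
  v = 6
  return z
After dead-code-elim (3 stmts):
  a = 54
  z = a + a
  return z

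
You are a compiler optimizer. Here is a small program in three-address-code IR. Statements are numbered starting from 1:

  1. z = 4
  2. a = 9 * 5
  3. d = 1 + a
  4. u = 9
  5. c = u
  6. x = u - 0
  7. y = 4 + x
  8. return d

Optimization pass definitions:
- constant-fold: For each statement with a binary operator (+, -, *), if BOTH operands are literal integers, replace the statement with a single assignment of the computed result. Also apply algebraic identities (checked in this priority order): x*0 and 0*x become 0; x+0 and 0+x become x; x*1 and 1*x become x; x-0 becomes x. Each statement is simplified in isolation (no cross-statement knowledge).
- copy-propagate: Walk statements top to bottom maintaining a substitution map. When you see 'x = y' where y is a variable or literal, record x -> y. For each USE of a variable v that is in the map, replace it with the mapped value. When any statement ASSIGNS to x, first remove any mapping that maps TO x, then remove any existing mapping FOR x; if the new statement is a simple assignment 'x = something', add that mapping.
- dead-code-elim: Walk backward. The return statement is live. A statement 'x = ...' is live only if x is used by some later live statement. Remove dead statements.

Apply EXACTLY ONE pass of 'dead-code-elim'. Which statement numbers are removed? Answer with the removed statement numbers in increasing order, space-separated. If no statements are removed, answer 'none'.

Backward liveness scan:
Stmt 1 'z = 4': DEAD (z not in live set [])
Stmt 2 'a = 9 * 5': KEEP (a is live); live-in = []
Stmt 3 'd = 1 + a': KEEP (d is live); live-in = ['a']
Stmt 4 'u = 9': DEAD (u not in live set ['d'])
Stmt 5 'c = u': DEAD (c not in live set ['d'])
Stmt 6 'x = u - 0': DEAD (x not in live set ['d'])
Stmt 7 'y = 4 + x': DEAD (y not in live set ['d'])
Stmt 8 'return d': KEEP (return); live-in = ['d']
Removed statement numbers: [1, 4, 5, 6, 7]
Surviving IR:
  a = 9 * 5
  d = 1 + a
  return d

Answer: 1 4 5 6 7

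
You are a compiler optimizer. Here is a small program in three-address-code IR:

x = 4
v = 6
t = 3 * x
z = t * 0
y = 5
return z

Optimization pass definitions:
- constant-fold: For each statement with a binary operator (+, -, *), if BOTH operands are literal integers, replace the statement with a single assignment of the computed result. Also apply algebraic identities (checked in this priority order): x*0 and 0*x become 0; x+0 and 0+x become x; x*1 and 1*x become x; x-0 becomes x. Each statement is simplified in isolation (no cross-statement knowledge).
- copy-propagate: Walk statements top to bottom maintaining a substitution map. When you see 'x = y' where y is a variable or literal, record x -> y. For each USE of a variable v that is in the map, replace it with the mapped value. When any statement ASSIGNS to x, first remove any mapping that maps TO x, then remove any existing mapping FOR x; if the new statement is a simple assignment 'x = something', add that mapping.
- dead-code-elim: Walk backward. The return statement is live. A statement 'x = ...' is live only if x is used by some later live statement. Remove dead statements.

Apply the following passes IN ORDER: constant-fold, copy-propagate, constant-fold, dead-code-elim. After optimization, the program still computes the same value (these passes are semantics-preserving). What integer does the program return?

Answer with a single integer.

Initial IR:
  x = 4
  v = 6
  t = 3 * x
  z = t * 0
  y = 5
  return z
After constant-fold (6 stmts):
  x = 4
  v = 6
  t = 3 * x
  z = 0
  y = 5
  return z
After copy-propagate (6 stmts):
  x = 4
  v = 6
  t = 3 * 4
  z = 0
  y = 5
  return 0
After constant-fold (6 stmts):
  x = 4
  v = 6
  t = 12
  z = 0
  y = 5
  return 0
After dead-code-elim (1 stmts):
  return 0
Evaluate:
  x = 4  =>  x = 4
  v = 6  =>  v = 6
  t = 3 * x  =>  t = 12
  z = t * 0  =>  z = 0
  y = 5  =>  y = 5
  return z = 0

Answer: 0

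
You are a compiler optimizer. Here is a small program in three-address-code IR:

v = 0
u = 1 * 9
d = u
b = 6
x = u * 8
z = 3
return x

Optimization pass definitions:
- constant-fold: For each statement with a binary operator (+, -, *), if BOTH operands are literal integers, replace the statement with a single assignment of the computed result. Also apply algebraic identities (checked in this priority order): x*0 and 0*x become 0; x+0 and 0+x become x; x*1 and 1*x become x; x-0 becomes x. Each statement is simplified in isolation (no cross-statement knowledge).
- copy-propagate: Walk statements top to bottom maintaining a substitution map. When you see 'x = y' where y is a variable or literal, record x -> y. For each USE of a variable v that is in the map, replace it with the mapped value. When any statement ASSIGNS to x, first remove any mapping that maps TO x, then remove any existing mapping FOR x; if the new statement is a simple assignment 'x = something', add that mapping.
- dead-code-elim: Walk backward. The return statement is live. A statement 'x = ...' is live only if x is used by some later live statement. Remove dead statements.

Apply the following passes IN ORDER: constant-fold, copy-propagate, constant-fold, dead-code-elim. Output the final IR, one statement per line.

Initial IR:
  v = 0
  u = 1 * 9
  d = u
  b = 6
  x = u * 8
  z = 3
  return x
After constant-fold (7 stmts):
  v = 0
  u = 9
  d = u
  b = 6
  x = u * 8
  z = 3
  return x
After copy-propagate (7 stmts):
  v = 0
  u = 9
  d = 9
  b = 6
  x = 9 * 8
  z = 3
  return x
After constant-fold (7 stmts):
  v = 0
  u = 9
  d = 9
  b = 6
  x = 72
  z = 3
  return x
After dead-code-elim (2 stmts):
  x = 72
  return x

Answer: x = 72
return x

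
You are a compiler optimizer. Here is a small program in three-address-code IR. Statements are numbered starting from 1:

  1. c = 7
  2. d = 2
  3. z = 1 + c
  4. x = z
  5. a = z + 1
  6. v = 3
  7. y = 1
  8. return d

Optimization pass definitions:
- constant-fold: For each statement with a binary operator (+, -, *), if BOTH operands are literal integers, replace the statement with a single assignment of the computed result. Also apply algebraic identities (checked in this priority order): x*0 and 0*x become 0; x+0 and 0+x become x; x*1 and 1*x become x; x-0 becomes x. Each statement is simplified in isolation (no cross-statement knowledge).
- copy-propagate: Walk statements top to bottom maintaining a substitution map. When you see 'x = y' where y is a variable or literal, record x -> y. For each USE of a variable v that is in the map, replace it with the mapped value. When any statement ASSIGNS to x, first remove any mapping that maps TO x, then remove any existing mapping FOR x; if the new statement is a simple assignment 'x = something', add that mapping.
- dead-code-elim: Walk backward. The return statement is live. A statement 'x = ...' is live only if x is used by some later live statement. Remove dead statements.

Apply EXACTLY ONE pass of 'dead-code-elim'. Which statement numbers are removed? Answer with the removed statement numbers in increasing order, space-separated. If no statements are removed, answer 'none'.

Backward liveness scan:
Stmt 1 'c = 7': DEAD (c not in live set [])
Stmt 2 'd = 2': KEEP (d is live); live-in = []
Stmt 3 'z = 1 + c': DEAD (z not in live set ['d'])
Stmt 4 'x = z': DEAD (x not in live set ['d'])
Stmt 5 'a = z + 1': DEAD (a not in live set ['d'])
Stmt 6 'v = 3': DEAD (v not in live set ['d'])
Stmt 7 'y = 1': DEAD (y not in live set ['d'])
Stmt 8 'return d': KEEP (return); live-in = ['d']
Removed statement numbers: [1, 3, 4, 5, 6, 7]
Surviving IR:
  d = 2
  return d

Answer: 1 3 4 5 6 7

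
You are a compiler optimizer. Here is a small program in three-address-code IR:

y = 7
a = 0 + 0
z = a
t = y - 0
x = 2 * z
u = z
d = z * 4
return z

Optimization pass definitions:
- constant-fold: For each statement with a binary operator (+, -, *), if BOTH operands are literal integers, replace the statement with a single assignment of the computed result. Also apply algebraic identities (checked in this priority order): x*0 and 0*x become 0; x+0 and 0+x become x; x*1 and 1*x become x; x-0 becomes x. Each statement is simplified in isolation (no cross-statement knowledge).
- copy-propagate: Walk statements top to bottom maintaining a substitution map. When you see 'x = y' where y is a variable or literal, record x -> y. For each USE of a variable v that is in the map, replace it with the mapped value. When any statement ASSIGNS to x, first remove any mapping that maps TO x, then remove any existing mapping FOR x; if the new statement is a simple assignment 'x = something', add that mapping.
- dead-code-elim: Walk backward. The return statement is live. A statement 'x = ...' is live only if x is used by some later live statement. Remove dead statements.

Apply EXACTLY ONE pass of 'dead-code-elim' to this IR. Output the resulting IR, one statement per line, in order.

Answer: a = 0 + 0
z = a
return z

Derivation:
Applying dead-code-elim statement-by-statement:
  [8] return z  -> KEEP (return); live=['z']
  [7] d = z * 4  -> DEAD (d not live)
  [6] u = z  -> DEAD (u not live)
  [5] x = 2 * z  -> DEAD (x not live)
  [4] t = y - 0  -> DEAD (t not live)
  [3] z = a  -> KEEP; live=['a']
  [2] a = 0 + 0  -> KEEP; live=[]
  [1] y = 7  -> DEAD (y not live)
Result (3 stmts):
  a = 0 + 0
  z = a
  return z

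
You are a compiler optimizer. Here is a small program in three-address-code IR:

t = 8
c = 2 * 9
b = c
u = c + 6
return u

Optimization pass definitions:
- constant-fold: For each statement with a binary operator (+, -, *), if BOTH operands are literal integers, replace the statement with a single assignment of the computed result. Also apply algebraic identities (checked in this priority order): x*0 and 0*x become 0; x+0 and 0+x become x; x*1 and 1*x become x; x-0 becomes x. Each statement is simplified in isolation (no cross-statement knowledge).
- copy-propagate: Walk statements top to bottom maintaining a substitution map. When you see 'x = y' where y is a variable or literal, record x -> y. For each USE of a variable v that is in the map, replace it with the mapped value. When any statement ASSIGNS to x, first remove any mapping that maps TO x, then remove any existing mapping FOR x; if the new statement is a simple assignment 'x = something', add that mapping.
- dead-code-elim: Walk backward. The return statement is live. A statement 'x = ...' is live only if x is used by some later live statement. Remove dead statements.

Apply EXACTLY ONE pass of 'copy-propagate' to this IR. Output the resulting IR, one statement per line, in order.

Answer: t = 8
c = 2 * 9
b = c
u = c + 6
return u

Derivation:
Applying copy-propagate statement-by-statement:
  [1] t = 8  (unchanged)
  [2] c = 2 * 9  (unchanged)
  [3] b = c  (unchanged)
  [4] u = c + 6  (unchanged)
  [5] return u  (unchanged)
Result (5 stmts):
  t = 8
  c = 2 * 9
  b = c
  u = c + 6
  return u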